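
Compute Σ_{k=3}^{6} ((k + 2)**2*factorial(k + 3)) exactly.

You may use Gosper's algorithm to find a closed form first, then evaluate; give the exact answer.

Step 1: r(k) = (k + 3)**2*(k + 4)/(k + 2)**2.
So A=k + 4 and B=1, with C=k**2 + 4*k + 4.
Solve (k + 4)·f(k+1) − (1)·f(k) = k**2 + 4*k + 4.
Degrees (1,0,2) ⇒ d ≤ 1.
Coefficient equations give f(k) = k.
R(k) = B(k−1)·f(k)/C(k) = k/(k + 2)**2; s_k = R·t_k = k*factorial(k + 3).
Δs = (k + 2)**2*factorial(k + 3), as required.
Evaluate s at k=7 and k=3: 25401600 and 2160; difference 25399440.

Σ = 25399440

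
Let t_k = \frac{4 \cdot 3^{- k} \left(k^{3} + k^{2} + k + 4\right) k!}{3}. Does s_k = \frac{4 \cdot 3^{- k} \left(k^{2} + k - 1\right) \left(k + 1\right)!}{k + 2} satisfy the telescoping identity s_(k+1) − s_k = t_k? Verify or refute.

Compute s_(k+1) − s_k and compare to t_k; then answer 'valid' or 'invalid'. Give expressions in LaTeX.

Invalid: residual - \frac{4 \cdot 3^{- k} \left(k^{4} + 3 k^{3} + 3 k + 11\right) k!}{3 \left(k + 2\right) \left(k + 3\right)} ≠ 0.

s_(k+1) = 4*(k**2 + 3*k + 1)*factorial(k + 2)/(3*3**k*(k + 3))
s_(k+1) − s_k = 4*(k**4 + 4*k**3 + 5*k**2 + 10*k + 13)*factorial(k + 1)/(3*3**k*(k + 2)*(k + 3))
(s_(k+1) − s_k) − t_k = -4*(k**4 + 3*k**3 + 3*k + 11)*factorial(k)/(3*3**k*(k + 2)*(k + 3))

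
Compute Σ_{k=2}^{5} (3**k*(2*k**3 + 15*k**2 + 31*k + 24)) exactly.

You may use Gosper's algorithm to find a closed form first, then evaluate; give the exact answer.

Ratio r(k) = 3*(2*k**3 + 21*k**2 + 67*k + 72)/(2*k**3 + 15*k**2 + 31*k + 24).
A = 3, B = 1, C = k**3 + 15*k**2/2 + 31*k/2 + 12.
Key eq: (3)·f(k+1) = (1)·f(k) + (k**3 + 15*k**2/2 + 31*k/2 + 12).
Bound: deg f ≤ 3.
Coefficient equations give f(k) = (k**3 + 3*k**2 + 2*k + 3)/2.
Get s_k = R·t_k = 3**k*(k**3 + 3*k**2 + 2*k + 3) with R(k) = B(k−1)f(k)/C(k) = (k**3 + 3*k**2 + 2*k + 3)/(2*k**3 + 15*k**2 + 31*k + 24).
Verify: 3**k*(2*k**3 + 15*k**2 + 31*k + 24) matches t_k.
Σ_(k=2)^(5) t_k = s_(6) − s_(2) = 247131 − (243) = 246888.

Σ = 246888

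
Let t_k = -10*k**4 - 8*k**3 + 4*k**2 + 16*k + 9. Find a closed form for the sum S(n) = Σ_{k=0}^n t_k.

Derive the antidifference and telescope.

S(n) = -2*n**5 - 7*n**4 - 6*n**3 + 8*n**2 + 18*n + 9

Ratio r(k) = (10*k**4 + 48*k**3 + 80*k**2 + 40*k - 11)/(10*k**4 + 8*k**3 - 4*k**2 - 16*k - 9).
So A=1 and B=1, with C=k**4 + 4*k**3/5 - 2*k**2/5 - 8*k/5 - 9/10.
Set up (1)·f(k+1) − (1)·f(k) − (k**4 + 4*k**3/5 - 2*k**2/5 - 8*k/5 - 9/10) = 0.
Bound: deg f ≤ 5.
Match coefficients ⇒ f(k) = k*(2*k + 1)*(k**3 - 2*k**2 - 2)/10.
R(k) = B(k−1)·f(k)/C(k) = k*(2*k + 1)*(k**3 - 2*k**2 - 2)/(10*k**4 + 8*k**3 - 4*k**2 - 16*k - 9); s_k = R·t_k = k*(-2*k**4 + 3*k**3 + 2*k**2 + 4*k + 2).
Check: Δs_k = -10*k**4 - 8*k**3 + 4*k**2 + 16*k + 9. ✓
Evaluate: s_(n+1) = -2*n**5 - 7*n**4 - 6*n**3 + 8*n**2 + 18*n + 9; subtract s_(0) = 0 ⇒ S(n) = -2*n**5 - 7*n**4 - 6*n**3 + 8*n**2 + 18*n + 9.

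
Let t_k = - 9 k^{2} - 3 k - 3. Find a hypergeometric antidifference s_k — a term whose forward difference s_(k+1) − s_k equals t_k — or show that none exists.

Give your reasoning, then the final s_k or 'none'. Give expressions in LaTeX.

Compute t_(k+1)/t_k: get (k + 3*(k + 1)**2 + 2)/(3*k**2 + k + 1).
Factor: A=1; B=1; C=k**2 + k/3 + 1/3.
Set up (1)·f(k+1) − (1)·f(k) − (k**2 + k/3 + 1/3) = 0.
d = 3 from the (0,0,2) case.
Coefficient equations give f(k) = k*(k**2 - k + 1)/3.
R(k) = B(k−1)·f(k)/C(k) = k*(k**2 - k + 1)/(3*k**2 + k + 1); s_k = R·t_k = 3*k*(-k**2 + k - 1).
s_(k+1) − s_k = -9*k**2 - 3*k - 3 = t_k.

s_k = 3 k \left(- k^{2} + k - 1\right)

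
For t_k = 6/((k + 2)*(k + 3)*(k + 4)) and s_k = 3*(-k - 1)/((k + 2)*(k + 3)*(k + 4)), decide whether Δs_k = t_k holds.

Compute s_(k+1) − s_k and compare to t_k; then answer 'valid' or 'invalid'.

s_(k+1) = 3*(-k - 2)/((k + 3)*(k + 4)*(k + 5))
s_(k+1) − s_k = 3*(2*k + 1)/(k**4 + 14*k**3 + 71*k**2 + 154*k + 120)
(s_(k+1) − s_k) − t_k = -27/(k**4 + 14*k**3 + 71*k**2 + 154*k + 120)

Invalid: residual -27/(k**4 + 14*k**3 + 71*k**2 + 154*k + 120) ≠ 0.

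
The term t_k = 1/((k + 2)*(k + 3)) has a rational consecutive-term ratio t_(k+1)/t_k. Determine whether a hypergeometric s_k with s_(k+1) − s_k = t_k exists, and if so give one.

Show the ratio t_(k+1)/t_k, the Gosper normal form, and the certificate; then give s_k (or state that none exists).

Ratio r(k) = (k + 2)/(k + 4).
Gosper form: A/B · C(k+1)/C(k) with A=k + 2, B=k + 4, C=1.
Solve (k + 2)·f(k+1) − (k + 3)·f(k) = 1.
From deg A=1, deg B=1, deg C=0: d=1.
Solving with deg f ≤ 1: f(k) = k/2.
Then R = B(k−1)f/C = k*(k + 3)/2, so s_k = R(k)·t_k = k/(2*(k + 2)).
Δs = 1/(k**2 + 5*k + 6), as required.

s_k = k/(2*(k + 2))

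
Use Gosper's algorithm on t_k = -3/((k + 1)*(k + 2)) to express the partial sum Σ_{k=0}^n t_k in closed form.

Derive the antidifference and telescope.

r(k) = (k + 1)/(k + 3) after simplifying.
Take A(k)=k + 1, B(k)=k + 3, C(k)=1.
Solve (k + 1)·f(k+1) − (k + 2)·f(k) = 1.
Bound: deg f ≤ 1.
Match coefficients ⇒ f(k) = k.
Get s_k = R·t_k = -3*k/(k + 1) with R(k) = B(k−1)f(k)/C(k) = k*(k + 2).
Verify: -3/(k**2 + 3*k + 2) matches t_k.
s_(n+1) = 3*(-n - 1)/(n + 2) and s_(0) = 0, so S(n) = 3*(-n - 1)/(n + 2).

S(n) = 3*(-n - 1)/(n + 2)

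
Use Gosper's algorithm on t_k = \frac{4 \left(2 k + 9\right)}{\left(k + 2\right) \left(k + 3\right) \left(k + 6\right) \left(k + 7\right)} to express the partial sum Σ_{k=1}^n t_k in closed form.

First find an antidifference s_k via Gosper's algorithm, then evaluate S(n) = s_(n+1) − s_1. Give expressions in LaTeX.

S(n) = \frac{4 n \left(n + 10\right)}{21 \left(n^{2} + 10 n + 21\right)}

Compute t_(k+1)/t_k: get (k + 2)*(k + 6)*(2*k + 11)/((k + 4)*(k + 8)*(2*k + 9)).
So A=k + 2 and B=k + 8, with C=k**3 + 27*k**2/2 + 121*k/2 + 90.
Key eq: (k + 2)·f(k+1) = (k + 7)·f(k) + (k**3 + 27*k**2/2 + 121*k/2 + 90).
d = 5 from the (1,1,3) case.
Solve for f: f(k) = k*(k + 3)*(k + 4)*(k + 5)*(k + 8)/24 (degree 5 ≤ 5).
Certificate R = B(k−1)f/C = k*(k + 3)*(k + 7)*(k + 8)/(12*(2*k + 9)) gives s_k = k*(k + 8)/(3*(k**2 + 8*k + 12)).
Verify: 4*(2*k + 9)/(k**4 + 18*k**3 + 113*k**2 + 288*k + 252) matches t_k.
Telescope: S(n) = s_(n+1) − s_(1) = (n**2 + 10*n + 9)/(3*(n**2 + 10*n + 21)) − (1/7) = 4*n*(n + 10)/(21*(n**2 + 10*n + 21)).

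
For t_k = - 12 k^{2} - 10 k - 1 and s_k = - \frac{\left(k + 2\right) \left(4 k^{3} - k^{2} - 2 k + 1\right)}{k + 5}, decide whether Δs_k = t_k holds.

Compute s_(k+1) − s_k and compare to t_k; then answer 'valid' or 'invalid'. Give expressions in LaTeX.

Invalid: residual \frac{3 \left(8 k^{3} + 71 k^{2} + 53 k + 4\right)}{k^{2} + 11 k + 30} ≠ 0.

s_(k+1) = (k + 3)*(2*k - 4*(k + 1)**3 + (k + 1)**2 + 1)/(k + 6)
s_(k+1) − s_k = 2*(-6*k**4 - 59*k**3 - 129*k**2 - 76*k - 9)/(k**2 + 11*k + 30)
(s_(k+1) − s_k) − t_k = 3*(8*k**3 + 71*k**2 + 53*k + 4)/(k**2 + 11*k + 30)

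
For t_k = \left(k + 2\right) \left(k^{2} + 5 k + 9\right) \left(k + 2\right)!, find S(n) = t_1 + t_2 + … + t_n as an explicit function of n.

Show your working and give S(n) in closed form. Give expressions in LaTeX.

The ratio is (k + 3)**2*(5*k + (k + 1)**2 + 14)/((k + 2)*(k**2 + 5*k + 9)).
A = k + 3, B = 1, C = k**3 + 7*k**2 + 19*k + 18.
Solve (k + 3)·f(k+1) − (1)·f(k) = k**3 + 7*k**2 + 19*k + 18.
Degrees (1,0,3) ⇒ d ≤ 2.
Match coefficients ⇒ f(k) = k**2 + 3*k + 3.
R(k) = B(k−1)·f(k)/C(k) = (k**2 + 3*k + 3)/((k + 2)*(k**2 + 5*k + 9)); s_k = R·t_k = (k**2 + 3*k + 3)*factorial(k + 2).
s_(k+1) − s_k = (k + 2)*(k**2 + 5*k + 9)*factorial(k + 2) = t_k.
s_(n+1) = (n**2 + 5*n + 7)*factorial(n + 3) and s_(1) = 42, so S(n) = n**2*factorial(n + 3) + 5*n*factorial(n + 3) + 7*factorial(n + 3) - 42.

S(n) = n^{2} \left(n + 3\right)! + 5 n \left(n + 3\right)! + 7 \left(n + 3\right)! - 42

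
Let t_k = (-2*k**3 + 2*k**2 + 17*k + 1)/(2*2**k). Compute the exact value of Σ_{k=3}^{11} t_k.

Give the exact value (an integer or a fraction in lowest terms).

Step 1: r(k) = (2*k**3 + 4*k**2 - 15*k - 18)/(2*(2*k**3 - 2*k**2 - 17*k - 1)).
Take A(k)=1/2, B(k)=1, C(k)=k**3 - k**2 - 17*k/2 - 1/2.
Need (1/2)·f(k+1) − (1)·f(k) = k**3 - k**2 - 17*k/2 - 1/2.
deg f ≤ 3 (via 0,0,3).
Solve for f: f(k) = -2*k**3 - 4*k**2 + 3*k - 2 (degree 3 ≤ 3).
Then R = B(k−1)f/C = -2*(2*k**3 + 4*k**2 - 3*k + 2)/(2*k**3 - 2*k**2 - 17*k - 1), so s_k = R(k)·t_k = (2*k**3 + 4*k**2 - 3*k + 2)/2**k.
s_(k+1) − s_k = (-2*k**3 + 2*k**2 + 17*k + 1)/(2*2**k) = t_k.
Evaluate s at k=12 and k=3: 1999/2048 and 83/8; difference -19249/2048.

Σ = -19249/2048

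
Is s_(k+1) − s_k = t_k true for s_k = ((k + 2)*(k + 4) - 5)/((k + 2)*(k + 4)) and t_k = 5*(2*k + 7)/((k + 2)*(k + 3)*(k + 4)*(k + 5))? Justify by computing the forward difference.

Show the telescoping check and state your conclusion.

s_(k+1) = ((k + 3)*(k + 5) - 5)/((k + 3)*(k + 5))
s_(k+1) − s_k = 5*(2*k + 7)/(k**4 + 14*k**3 + 71*k**2 + 154*k + 120)
(s_(k+1) − s_k) − t_k = 0

valid (s_(k+1) − s_k reduces to t_k)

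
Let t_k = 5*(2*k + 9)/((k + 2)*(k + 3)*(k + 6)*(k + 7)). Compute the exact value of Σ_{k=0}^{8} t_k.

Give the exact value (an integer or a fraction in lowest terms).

r(k) = (k + 2)*(k + 6)*(2*k + 11)/((k + 4)*(k + 8)*(2*k + 9)) after simplifying.
Take A(k)=k + 2, B(k)=k + 8, C(k)=k**3 + 27*k**2/2 + 121*k/2 + 90.
Set up (k + 2)·f(k+1) − (k + 7)·f(k) − (k**3 + 27*k**2/2 + 121*k/2 + 90) = 0.
deg f ≤ 5 (via 1,1,3).
Coefficient equations give f(k) = k*(k + 3)*(k + 4)*(k + 5)*(k + 8)/24.
So s_k = (B(k−1)f/C)·t_k = (k*(k + 3)*(k + 7)*(k + 8)/(12*(2*k + 9)))·t_k = 5*k*(k + 8)/(12*(k**2 + 8*k + 12)).
Verify: 5*(2*k + 9)/(k**4 + 18*k**3 + 113*k**2 + 288*k + 252) matches t_k.
Evaluate s at k=9 and k=0: 17/44 and 0; difference 17/44.

Σ = 17/44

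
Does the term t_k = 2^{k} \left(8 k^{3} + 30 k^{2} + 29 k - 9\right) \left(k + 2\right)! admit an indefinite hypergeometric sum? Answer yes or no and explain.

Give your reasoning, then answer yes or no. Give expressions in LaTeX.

Compute t_(k+1)/t_k: get 2*(8*k**4 + 78*k**3 + 275*k**2 + 397*k + 174)/(8*k**3 + 30*k**2 + 29*k - 9).
So A=2*k + 6 and B=1, with C=k**3 + 15*k**2/4 + 29*k/8 - 9/8.
Key eq: (2*k + 6)·f(k+1) = (1)·f(k) + (k**3 + 15*k**2/4 + 29*k/8 - 9/8).
Degrees (1,0,3) ⇒ d ≤ 2.
Coefficient equations give f(k) = (4*k**2 - 3*k - 3)/8.
R(k) = B(k−1)·f(k)/C(k) = (4*k**2 - 3*k - 3)/(8*k**3 + 30*k**2 + 29*k - 9); s_k = R·t_k = 2**k*(4*k**2 - 3*k - 3)*factorial(k + 2).
Verify: 2**k*(8*k**3 + 30*k**2 + 29*k - 9)*factorial(k + 2) matches t_k.

Yes. s_k = 2^{k} \left(4 k^{2} - 3 k - 3\right) \left(k + 2\right)!.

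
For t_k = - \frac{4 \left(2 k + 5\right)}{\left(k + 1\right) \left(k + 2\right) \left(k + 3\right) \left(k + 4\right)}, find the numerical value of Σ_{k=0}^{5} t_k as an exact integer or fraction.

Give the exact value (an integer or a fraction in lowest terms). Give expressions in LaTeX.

Σ = -80/63

r(k) = (k + 1)*(2*k + 7)/((k + 5)*(2*k + 5)) after simplifying.
Take A(k)=k + 1, B(k)=k + 5, C(k)=k + 5/2.
Need (k + 1)·f(k+1) − (k + 4)·f(k) = k + 5/2.
From deg A=1, deg B=1, deg C=1: d=3.
Solve for f: f(k) = k*(k + 2)*(k + 4)/6 (degree 3 ≤ 3).
R(k) = B(k−1)·f(k)/C(k) = k*(k + 2)*(k + 4)**2/(3*(2*k + 5)); s_k = R·t_k = 4*k*(-k - 4)/(3*(k**2 + 4*k + 3)).
Δs = 4*(-2*k - 5)/(k**4 + 10*k**3 + 35*k**2 + 50*k + 24), as required.
Telescoping: Σ = s_(6) − s_(0) = -80/63 − (0) = -80/63.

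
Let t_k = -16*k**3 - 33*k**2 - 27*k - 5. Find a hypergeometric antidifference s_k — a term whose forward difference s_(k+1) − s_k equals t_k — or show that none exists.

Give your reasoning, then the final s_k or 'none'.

s_k = k*(-4*k**3 - 3*k**2 - k + 3)

t_(k+1)/t_k = (16*k**3 + 81*k**2 + 141*k + 81)/(16*k**3 + 33*k**2 + 27*k + 5).
Normal form (A,B,C) = (1, 1, k**3 + 33*k**2/16 + 27*k/16 + 5/16).
f must satisfy (1)·f(k+1) − (1)·f(k) = k**3 + 33*k**2/16 + 27*k/16 + 5/16.
Bound: deg f ≤ 4.
Coefficient equations give f(k) = k*(4*k**3 + 3*k**2 + k - 3)/16.
Then R = B(k−1)f/C = k*(4*k**3 + 3*k**2 + k - 3)/(16*k**3 + 33*k**2 + 27*k + 5), so s_k = R(k)·t_k = k*(-4*k**3 - 3*k**2 - k + 3).
s_(k+1) − s_k = -16*k**3 - 33*k**2 - 27*k - 5 = t_k.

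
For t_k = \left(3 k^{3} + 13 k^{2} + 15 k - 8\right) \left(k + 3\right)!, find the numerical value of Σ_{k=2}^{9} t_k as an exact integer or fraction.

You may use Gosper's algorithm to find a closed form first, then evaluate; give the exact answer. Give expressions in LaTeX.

Ratio r(k) = (3*k**4 + 34*k**3 + 138*k**2 + 223*k + 92)/(3*k**3 + 13*k**2 + 15*k - 8).
So A=k + 4 and B=1, with C=k**3 + 13*k**2/3 + 5*k - 8/3.
Need (k + 4)·f(k+1) − (1)·f(k) = k**3 + 13*k**2/3 + 5*k - 8/3.
d = 2 from the (1,0,3) case.
Solving with deg f ≤ 2: f(k) = (3*k**2 - 2*k - 4)/3.
R(k) = B(k−1)·f(k)/C(k) = (3*k**2 - 2*k - 4)/(3*k**3 + 13*k**2 + 15*k - 8); s_k = R·t_k = (3*k**2 - 2*k - 4)*factorial(k + 3).
Check: Δs_k = (3*k**3 + 13*k**2 + 15*k - 8)*factorial(k + 3). ✓
Sum = s_(10) − s_(2); s_(10) = 1718657740800, s_(2) = 480 ⇒ 1718657740320.

Σ = 1718657740320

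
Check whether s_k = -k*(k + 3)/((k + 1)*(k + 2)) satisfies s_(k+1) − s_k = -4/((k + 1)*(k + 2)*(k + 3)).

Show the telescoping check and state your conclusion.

s_(k+1) = -(k + 1)*(k + 4)/((k + 2)*(k + 3))
s_(k+1) − s_k = -4/(k**3 + 6*k**2 + 11*k + 6)
(s_(k+1) − s_k) − t_k = 0

valid; difference matches t_k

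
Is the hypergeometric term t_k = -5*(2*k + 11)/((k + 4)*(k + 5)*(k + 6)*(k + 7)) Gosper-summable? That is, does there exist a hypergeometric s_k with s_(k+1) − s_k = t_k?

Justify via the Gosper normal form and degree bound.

Step 1: r(k) = (k + 4)*(2*k + 13)/((k + 8)*(2*k + 11)).
A = k + 4, B = k + 8, C = k + 11/2.
Set up (k + 4)·f(k+1) − (k + 7)·f(k) − (k + 11/2) = 0.
From deg A=1, deg B=1, deg C=1: d=3.
Coefficient equations give f(k) = k*(k + 5)*(k + 10)/48.
So s_k = (B(k−1)f/C)·t_k = (k*(k + 5)*(k + 7)*(k + 10)/(24*(2*k + 11)))·t_k = 5*k*(-k - 10)/(24*(k**2 + 10*k + 24)).
s_(k+1) − s_k = 5*(-2*k - 11)/(k**4 + 22*k**3 + 179*k**2 + 638*k + 840) = t_k.

Yes. s_k = 5*k*(-k - 10)/(24*(k**2 + 10*k + 24)).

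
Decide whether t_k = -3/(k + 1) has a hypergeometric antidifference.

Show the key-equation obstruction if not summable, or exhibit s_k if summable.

r(k) = (k + 1)/(k + 2) after simplifying.
Take A(k)=k + 1, B(k)=k + 2, C(k)=1.
Set up (k + 1)·f(k+1) − (k + 1)·f(k) − (1) = 0.
deg f ≤ 0 (via 1,1,0).
Write f(k) = c0. Then LHS − RHS = -1, requiring -1 = 0: contradictory. No certificate.

No — the linear system for f has no solution.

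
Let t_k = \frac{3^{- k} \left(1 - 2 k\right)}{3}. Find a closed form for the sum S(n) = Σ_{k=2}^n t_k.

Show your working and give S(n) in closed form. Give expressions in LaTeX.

Ratio r(k) = (2*k + 1)/(3*(2*k - 1)).
A = 1/3, B = 1, C = k - 1/2.
Key eq: (1/3)·f(k+1) = (1)·f(k) + (k - 1/2).
Degrees (0,0,1) ⇒ d ≤ 1.
Match coefficients ⇒ f(k) = -3*k/2.
So s_k = (B(k−1)f/C)·t_k = (-3*k/(2*k - 1))·t_k = k/3**k.
s_(k+1) − s_k = (1 - 2*k)/(3*3**k) = t_k.
s_(n+1) = 3**(-n - 1)*(n + 1) and s_(2) = 2/9, so S(n) = 3**(-n - 2)*(-2*3**n + 3*n + 3).

S(n) = 3^{- n - 2} \left(- 2 \cdot 3^{n} + 3 n + 3\right)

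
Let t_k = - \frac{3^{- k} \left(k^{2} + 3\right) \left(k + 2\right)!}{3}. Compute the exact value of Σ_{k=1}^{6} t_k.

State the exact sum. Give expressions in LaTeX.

Compute t_(k+1)/t_k: get (k + 3)*((k + 1)**2 + 3)/(3*(k**2 + 3)).
Take A(k)=k/3 + 1, B(k)=1, C(k)=k**2 + 3.
Solve (k/3 + 1)·f(k+1) − (1)·f(k) = k**2 + 3.
d = 1 from the (1,0,2) case.
A polynomial solution: f(k) = 3*(k - 1).
So s_k = (B(k−1)f/C)·t_k = (3*(k - 1)/(k**2 + 3))·t_k = -(k - 1)*factorial(k + 2)/3**k.
Δs = -(k**2 + 3)*factorial(k + 2)/(3*3**k), as required.
Sum = s_(7) − s_(1); s_(7) = -8960/9, s_(1) = 0 ⇒ -8960/9.

Σ = -8960/9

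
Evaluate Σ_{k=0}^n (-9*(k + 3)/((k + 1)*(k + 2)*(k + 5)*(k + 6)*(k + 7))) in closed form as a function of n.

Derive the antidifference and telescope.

S(n) = (-n**3 - 15*n**2 - 68*n - 54)/(10*(n**3 + 15*n**2 + 68*n + 84))

Step 1: r(k) = (k + 1)*(k + 4)*(k + 5)/((k + 3)**2*(k + 8)).
Gosper form: A/B · C(k+1)/C(k) with A=k + 1, B=k + 8, C=k**3 + 10*k**2 + 33*k + 36.
Key eq: (k + 1)·f(k+1) = (k + 7)·f(k) + (k**3 + 10*k**2 + 33*k + 36).
Bound: deg f ≤ 6.
Solve for f: f(k) = k*(k + 2)*(k + 3)*(k + 4)*(k**2 + 12*k + 41)/90 (degree 6 ≤ 6).
Then R = B(k−1)f/C = k*(k + 2)*(k + 7)*(k**2 + 12*k + 41)/(90*(k + 3)), so s_k = R(k)·t_k = k*(-k**2 - 12*k - 41)/(10*(k**3 + 12*k**2 + 41*k + 30)).
Δs = 9*(-k - 3)/(k**5 + 21*k**4 + 163*k**3 + 567*k**2 + 844*k + 420), as required.
Evaluate: s_(n+1) = (-n**3 - 15*n**2 - 68*n - 54)/(10*(n**3 + 15*n**2 + 68*n + 84)); subtract s_(0) = 0 ⇒ S(n) = (-n**3 - 15*n**2 - 68*n - 54)/(10*(n**3 + 15*n**2 + 68*n + 84)).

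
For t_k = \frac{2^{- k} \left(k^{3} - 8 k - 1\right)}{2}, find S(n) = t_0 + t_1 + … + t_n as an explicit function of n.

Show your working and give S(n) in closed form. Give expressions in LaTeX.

S(n) = 2^{- n - 1} \left(2^{n + 3} - n^{3} - 6 n^{2} - 10 n - 9\right)

Step 1: r(k) = (8*k - (k + 1)**3 + 9)/(2*(-k**3 + 8*k + 1)).
So A=1/2 and B=1, with C=k**3 - 8*k - 1.
f must satisfy (1/2)·f(k+1) − (1)·f(k) = k**3 - 8*k - 1.
Degrees (0,0,3) ⇒ d ≤ 3.
Solve for f: f(k) = -2*(k**3 + 3*k**2 + k + 4) (degree 3 ≤ 3).
Then R = B(k−1)f/C = -2*(k**3 + 3*k**2 + k + 4)/(k**3 - 8*k - 1), so s_k = R(k)·t_k = (-k**3 - 3*k**2 - k - 4)/2**k.
s_(k+1) − s_k = (k**3 - 8*k - 1)/(2*2**k) = t_k.
s_(n+1) = 2**(-n - 1)*(-n**3 - 6*n**2 - 10*n - 9) and s_(0) = -4, so S(n) = 2**(-n - 1)*(2**(n + 3) - n**3 - 6*n**2 - 10*n - 9).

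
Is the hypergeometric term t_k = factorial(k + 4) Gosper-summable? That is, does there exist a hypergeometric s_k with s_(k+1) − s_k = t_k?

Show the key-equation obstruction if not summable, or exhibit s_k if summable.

The ratio is k + 5.
Factor: A=k + 5; B=1; C=1.
Need (k + 5)·f(k+1) − (1)·f(k) = 1.
deg f ≤ -1 (via 1,0,0).
d = -1 < 0 ⇒ no nonzero polynomial f; not summable.

No. Not Gosper-summable.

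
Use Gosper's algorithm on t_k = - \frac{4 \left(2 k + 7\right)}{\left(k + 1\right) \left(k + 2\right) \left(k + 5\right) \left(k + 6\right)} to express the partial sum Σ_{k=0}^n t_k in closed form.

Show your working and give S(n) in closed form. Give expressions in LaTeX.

r(k) = (k + 1)*(k + 5)*(2*k + 9)/((k + 3)*(k + 7)*(2*k + 7)) after simplifying.
Take A(k)=k + 1, B(k)=k + 7, C(k)=k**3 + 21*k**2/2 + 73*k/2 + 42.
Need (k + 1)·f(k+1) − (k + 6)·f(k) = k**3 + 21*k**2/2 + 73*k/2 + 42.
d = 5 from the (1,1,3) case.
A polynomial solution: f(k) = k*(k + 2)*(k + 3)*(k + 4)*(k + 6)/10.
Certificate R = B(k−1)f/C = k*(k + 2)*(k + 6)**2/(5*(2*k + 7)) gives s_k = 4*k*(-k - 6)/(5*(k**2 + 6*k + 5)).
Verify: 4*(-2*k - 7)/(k**4 + 14*k**3 + 65*k**2 + 112*k + 60) matches t_k.
Evaluate: s_(n+1) = 4*(-n**2 - 8*n - 7)/(5*(n**2 + 8*n + 12)); subtract s_(0) = 0 ⇒ S(n) = 4*(-n**2 - 8*n - 7)/(5*(n**2 + 8*n + 12)).

S(n) = \frac{4 \left(- n^{2} - 8 n - 7\right)}{5 \left(n^{2} + 8 n + 12\right)}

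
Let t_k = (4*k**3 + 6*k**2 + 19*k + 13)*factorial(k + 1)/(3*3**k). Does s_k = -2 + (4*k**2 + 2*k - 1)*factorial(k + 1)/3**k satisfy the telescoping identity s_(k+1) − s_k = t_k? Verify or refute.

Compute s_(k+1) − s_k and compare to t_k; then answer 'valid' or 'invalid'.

Valid: the claim telescopes to t_k.

s_(k+1) = 3**(-k - 1)*(2*k + 4*(k + 1)**2 + 1)*factorial(k + 2) - 2
s_(k+1) − s_k = (4*k**3 + 6*k**2 + 19*k + 13)*factorial(k + 1)/(3*3**k)
(s_(k+1) − s_k) − t_k = 0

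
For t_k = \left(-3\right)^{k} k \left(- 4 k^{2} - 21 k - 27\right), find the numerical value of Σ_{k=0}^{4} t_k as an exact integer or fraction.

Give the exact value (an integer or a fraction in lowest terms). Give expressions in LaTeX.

Compute t_(k+1)/t_k: get 3*(-4*k**3 - 33*k**2 - 81*k - 52)/(k*(4*k**2 + 21*k + 27)).
So A=-3 and B=1, with C=k**3 + 21*k**2/4 + 27*k/4.
Set up (-3)·f(k+1) − (1)·f(k) − (k**3 + 21*k**2/4 + 27*k/4) = 0.
Bound: deg f ≤ 3.
Match coefficients ⇒ f(k) = -(k**3 + 3*k**2 - 3)/4.
R(k) = B(k−1)·f(k)/C(k) = -(k**3 + 3*k**2 - 3)/(k*(k + 3)*(4*k + 9)); s_k = R·t_k = (-3)**k*(k**3 + 3*k**2 - 3).
Δs = (-3)**k*k*(-4*k**2 - 21*k - 27), as required.
Telescoping: Σ = s_(5) − s_(0) = -47871 − (-3) = -47868.

Σ = -47868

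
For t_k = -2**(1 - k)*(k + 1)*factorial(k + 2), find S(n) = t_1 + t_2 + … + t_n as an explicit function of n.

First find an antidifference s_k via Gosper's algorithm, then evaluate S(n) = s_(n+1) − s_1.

Compute t_(k+1)/t_k: get (k + 2)*(k + 3)/(2*(k + 1)).
So A=k/2 + 3/2 and B=1, with C=k + 1.
Set up (k/2 + 3/2)·f(k+1) − (1)·f(k) − (k + 1) = 0.
d = 0 from the (1,0,1) case.
Solve for f: f(k) = 2 (degree 0 ≤ 0).
Then R = B(k−1)f/C = 2/(k + 1), so s_k = R(k)·t_k = -2**(2 - k)*factorial(k + 2).
s_(k+1) − s_k = -2**(1 - k)*(k + 1)*factorial(k + 2) = t_k.
Σ_(k=1)^n t_k = s_(n+1) − s_(1) = (-2**(1 - n)*factorial(n + 3)) − (-12), i.e. 12 - 2*factorial(n + 3)/2**n.

S(n) = 12 - 2*factorial(n + 3)/2**n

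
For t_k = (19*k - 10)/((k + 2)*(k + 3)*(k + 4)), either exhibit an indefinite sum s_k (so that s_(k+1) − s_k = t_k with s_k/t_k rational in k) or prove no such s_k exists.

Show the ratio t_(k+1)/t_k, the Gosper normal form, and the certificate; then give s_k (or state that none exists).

s_k = k*(7*k - 22)/(3*(k + 2)*(k + 3))

Compute t_(k+1)/t_k: get (k + 2)*(19*k + 9)/((k + 5)*(19*k - 10)).
Gosper form: A/B · C(k+1)/C(k) with A=k + 2, B=k + 5, C=k - 10/19.
Key eq: (k + 2)·f(k+1) = (k + 4)·f(k) + (k - 10/19).
Bound: deg f ≤ 2.
Solve for f: f(k) = k*(7*k - 22)/57 (degree 2 ≤ 2).
Get s_k = R·t_k = k*(7*k - 22)/(3*(k + 2)*(k + 3)) with R(k) = B(k−1)f(k)/C(k) = k*(k + 4)*(7*k - 22)/(3*(19*k - 10)).
Verify: (19*k - 10)/(k**3 + 9*k**2 + 26*k + 24) matches t_k.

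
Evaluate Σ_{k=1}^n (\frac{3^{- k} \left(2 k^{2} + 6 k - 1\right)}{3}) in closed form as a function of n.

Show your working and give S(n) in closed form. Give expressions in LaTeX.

r(k) = (2*k**2 + 10*k + 7)/(3*(2*k**2 + 6*k - 1)) after simplifying.
Take A(k)=1/3, B(k)=1, C(k)=k**2 + 3*k - 1/2.
Solve (1/3)·f(k+1) − (1)·f(k) = k**2 + 3*k - 1/2.
deg f ≤ 2 (via 0,0,2).
Coefficient equations give f(k) = -3*(k**2 + 4*k + 2)/2.
R(k) = B(k−1)·f(k)/C(k) = -3*(k**2 + 4*k + 2)/(2*k**2 + 6*k - 1); s_k = R·t_k = (-k**2 - 4*k - 2)/3**k.
s_(k+1) − s_k = (2*k**2 + 6*k - 1)/(3*3**k) = t_k.
Telescope: S(n) = s_(n+1) − s_(1) = 3**(-n - 1)*(-n**2 - 6*n - 7) − (-7/3) = 3**(-n - 1)*(7*3**n - n**2 - 6*n - 7).

S(n) = 3^{- n - 1} \left(7 \cdot 3^{n} - n^{2} - 6 n - 7\right)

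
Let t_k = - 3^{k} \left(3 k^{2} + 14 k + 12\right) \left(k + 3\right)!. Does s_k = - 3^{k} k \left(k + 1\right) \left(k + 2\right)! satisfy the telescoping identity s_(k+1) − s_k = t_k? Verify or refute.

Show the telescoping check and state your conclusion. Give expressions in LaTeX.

Invalid: residual 2 \cdot 3^{k} \left(3 k^{2} + 11 k + 9\right) \left(k + 2\right)! ≠ 0.

s_(k+1) = -3**(k + 1)*(k + 1)*(k + 2)*factorial(k + 3)
s_(k+1) − s_k = -3**k*(k + 1)*(3*k**2 + 14*k + 18)*factorial(k + 2)
(s_(k+1) − s_k) − t_k = 2*3**k*(3*k**2 + 11*k + 9)*factorial(k + 2)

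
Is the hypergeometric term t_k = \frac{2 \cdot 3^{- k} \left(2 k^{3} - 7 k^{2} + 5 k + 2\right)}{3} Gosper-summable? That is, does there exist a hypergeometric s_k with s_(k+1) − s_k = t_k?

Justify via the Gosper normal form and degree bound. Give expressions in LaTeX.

Yes. s_k = 3^{- k} \left(- 2 k^{3} + 4 k^{2} - 4 k - 3\right).

Compute t_(k+1)/t_k: get (2*k**3 - k**2 - 3*k + 2)/(3*(2*k**3 - 7*k**2 + 5*k + 2)).
Gosper form: A/B · C(k+1)/C(k) with A=1/3, B=1, C=k**3 - 7*k**2/2 + 5*k/2 + 1.
Set up (1/3)·f(k+1) − (1)·f(k) − (k**3 - 7*k**2/2 + 5*k/2 + 1) = 0.
deg f ≤ 3 (via 0,0,3).
Coefficient equations give f(k) = -3*(2*k**3 - 4*k**2 + 4*k + 3)/4.
So s_k = (B(k−1)f/C)·t_k = (-3*(2*k**3 - 4*k**2 + 4*k + 3)/(2*(k - 2)*(2*k**2 - 3*k - 1)))·t_k = (-2*k**3 + 4*k**2 - 4*k - 3)/3**k.
s_(k+1) − s_k = 2*(2*k**3 - 7*k**2 + 5*k + 2)/(3*3**k) = t_k.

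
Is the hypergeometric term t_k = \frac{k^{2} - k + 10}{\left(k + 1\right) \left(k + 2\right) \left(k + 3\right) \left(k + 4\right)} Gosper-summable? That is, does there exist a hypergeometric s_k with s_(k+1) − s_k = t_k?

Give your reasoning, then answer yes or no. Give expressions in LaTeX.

Yes. s_k = \frac{k \left(2 k^{2} + 9 k + 19\right)}{3 \left(k + 1\right) \left(k + 2\right) \left(k + 3\right)}.

The ratio is (k + 1)*(-k + (k + 1)**2 + 9)/((k + 5)*(k**2 - k + 10)).
A = k + 1, B = k + 5, C = k**2 - k + 10.
Set up (k + 1)·f(k+1) − (k + 4)·f(k) − (k**2 - k + 10) = 0.
From deg A=1, deg B=1, deg C=2: d=3.
A polynomial solution: f(k) = k*(2*k**2 + 9*k + 19)/3.
Then R = B(k−1)f/C = k*(k + 4)*(2*k**2 + 9*k + 19)/(3*(k**2 - k + 10)), so s_k = R(k)·t_k = k*(2*k**2 + 9*k + 19)/(3*(k + 1)*(k + 2)*(k + 3)).
s_(k+1) − s_k = (k**2 - k + 10)/(k**4 + 10*k**3 + 35*k**2 + 50*k + 24) = t_k.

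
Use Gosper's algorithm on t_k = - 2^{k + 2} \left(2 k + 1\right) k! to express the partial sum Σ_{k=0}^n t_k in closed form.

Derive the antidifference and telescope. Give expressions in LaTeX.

r(k) = 2*(k + 1)*(2*k + 3)/(2*k + 1) after simplifying.
So A=2*k + 2 and B=1, with C=k + 1/2.
Need (2*k + 2)·f(k+1) − (1)·f(k) = k + 1/2.
From deg A=1, deg B=0, deg C=1: d=0.
Match coefficients ⇒ f(k) = 1/2.
Certificate R = B(k−1)f/C = 1/(2*k + 1) gives s_k = -2**(k + 2)*factorial(k).
Verify: -2**(k + 2)*(2*k + 1)*factorial(k) matches t_k.
s_(n+1) = -2**(n + 3)*factorial(n + 1) and s_(0) = -4, so S(n) = -8*2**n*factorial(n + 1) + 4.

S(n) = - 8 \cdot 2^{n} \left(n + 1\right)! + 4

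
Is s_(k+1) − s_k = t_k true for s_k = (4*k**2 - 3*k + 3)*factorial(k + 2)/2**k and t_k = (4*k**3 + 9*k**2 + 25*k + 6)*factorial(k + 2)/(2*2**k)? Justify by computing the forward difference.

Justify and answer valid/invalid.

Valid — Δs_k = t_k.

s_(k+1) = (4*k**2 + 5*k + 4)*factorial(k + 3)/(2*2**k)
s_(k+1) − s_k = (4*k**3 + 9*k**2 + 25*k + 6)*factorial(k + 2)/(2*2**k)
(s_(k+1) − s_k) − t_k = 0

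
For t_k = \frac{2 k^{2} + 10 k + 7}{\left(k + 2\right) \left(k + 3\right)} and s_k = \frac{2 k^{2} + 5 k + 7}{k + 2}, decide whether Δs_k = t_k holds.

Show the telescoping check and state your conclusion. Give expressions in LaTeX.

s_(k+1) = (2*k**2 + 9*k + 14)/(k + 3)
s_(k+1) − s_k = (2*k**2 + 10*k + 7)/(k**2 + 5*k + 6)
(s_(k+1) − s_k) − t_k = 0

Valid: the claim telescopes to t_k.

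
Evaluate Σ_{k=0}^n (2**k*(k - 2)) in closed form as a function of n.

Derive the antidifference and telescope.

Compute t_(k+1)/t_k: get 2*(k - 1)/(k - 2).
Factor: A=2; B=1; C=k - 2.
Need (2)·f(k+1) − (1)·f(k) = k - 2.
d = 1 from the (0,0,1) case.
A polynomial solution: f(k) = k - 4.
Get s_k = R·t_k = 2**k*(k - 4) with R(k) = B(k−1)f(k)/C(k) = (k - 4)/(k - 2).
Δs = 2**k*(k - 2), as required.
s_(n+1) = 2**(n + 1)*(n - 3) and s_(0) = -4, so S(n) = 2*2**n*n - 6*2**n + 4.

S(n) = 2*2**n*n - 6*2**n + 4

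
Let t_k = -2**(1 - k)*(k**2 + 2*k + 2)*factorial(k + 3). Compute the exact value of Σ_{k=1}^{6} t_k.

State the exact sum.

Σ = -680400

Step 1: r(k) = (k + 4)*(2*k + (k + 1)**2 + 4)/(2*(k**2 + 2*k + 2)).
Normal form (A,B,C) = (k/2 + 2, 1, k**2 + 2*k + 2).
Key eq: (k/2 + 2)·f(k+1) = (1)·f(k) + (k**2 + 2*k + 2).
Bound: deg f ≤ 1.
A polynomial solution: f(k) = 2*(k - 1).
Get s_k = R·t_k = -2**(2 - k)*(k - 1)*factorial(k + 3) with R(k) = B(k−1)f(k)/C(k) = 2*(k - 1)/(k**2 + 2*k + 2).
Check: Δs_k = -2**(1 - k)*(k**2 + 2*k + 2)*factorial(k + 3). ✓
Σ_(k=1)^(6) t_k = s_(7) − s_(1) = -680400 − (0) = -680400.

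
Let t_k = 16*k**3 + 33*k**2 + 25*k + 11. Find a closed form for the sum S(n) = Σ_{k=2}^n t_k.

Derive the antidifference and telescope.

S(n) = 4*n**4 + 19*n**3 + 33*n**2 + 29*n - 85

Compute t_(k+1)/t_k: get (16*k**3 + 81*k**2 + 139*k + 85)/(16*k**3 + 33*k**2 + 25*k + 11).
So A=1 and B=1, with C=k**3 + 33*k**2/16 + 25*k/16 + 11/16.
Key eq: (1)·f(k+1) = (1)·f(k) + (k**3 + 33*k**2/16 + 25*k/16 + 11/16).
Bound: deg f ≤ 4.
Coefficient equations give f(k) = k*(4*k**3 + 3*k**2 + 4)/16.
Get s_k = R·t_k = k*(4*k**3 + 3*k**2 + 4) with R(k) = B(k−1)f(k)/C(k) = k*(4*k**3 + 3*k**2 + 4)/(16*k**3 + 33*k**2 + 25*k + 11).
Δs = 16*k**3 + 33*k**2 + 25*k + 11, as required.
Telescope: S(n) = s_(n+1) − s_(2) = 4*n**4 + 19*n**3 + 33*n**2 + 29*n + 11 − (96) = 4*n**4 + 19*n**3 + 33*n**2 + 29*n - 85.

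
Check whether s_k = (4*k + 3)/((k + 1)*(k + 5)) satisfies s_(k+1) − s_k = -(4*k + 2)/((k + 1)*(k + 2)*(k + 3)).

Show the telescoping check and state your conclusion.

Invalid: residual 3*(8*k**2 + 37*k + 19)/(k**5 + 17*k**4 + 107*k**3 + 307*k**2 + 396*k + 180) ≠ 0.

s_(k+1) = (4*k + 7)/((k + 2)*(k + 6))
s_(k+1) − s_k = (-4*k**2 - 10*k - 1)/(k**4 + 14*k**3 + 65*k**2 + 112*k + 60)
(s_(k+1) − s_k) − t_k = 3*(8*k**2 + 37*k + 19)/(k**5 + 17*k**4 + 107*k**3 + 307*k**2 + 396*k + 180)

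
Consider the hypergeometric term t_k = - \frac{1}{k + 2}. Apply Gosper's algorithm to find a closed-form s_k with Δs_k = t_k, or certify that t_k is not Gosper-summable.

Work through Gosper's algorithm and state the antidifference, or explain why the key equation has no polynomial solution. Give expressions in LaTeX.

Compute t_(k+1)/t_k: get (k + 2)/(k + 3).
So A=k + 2 and B=k + 3, with C=1.
f must satisfy (k + 2)·f(k+1) − (k + 2)·f(k) = 1.
deg f ≤ 0 (via 1,1,0).
Generic f = c0 gives residual -1; -1 = 0 cannot hold, so t_k is not Gosper-summable.

none (Gosper's algorithm certifies no s_k)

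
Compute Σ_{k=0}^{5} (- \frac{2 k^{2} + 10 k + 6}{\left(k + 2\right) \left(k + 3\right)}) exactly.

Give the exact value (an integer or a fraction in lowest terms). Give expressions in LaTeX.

Σ = -39/4

Compute t_(k+1)/t_k: get (k + 2)*(5*k + (k + 1)**2 + 8)/((k + 4)*(k**2 + 5*k + 3)).
Take A(k)=k + 2, B(k)=k + 4, C(k)=k**2 + 5*k + 3.
Key eq: (k + 2)·f(k+1) = (k + 3)·f(k) + (k**2 + 5*k + 3).
deg f ≤ 2 (via 1,1,2).
Match coefficients ⇒ f(k) = k*(2*k + 1)/2.
So s_k = (B(k−1)f/C)·t_k = (k*(k + 3)*(2*k + 1)/(2*(k**2 + 5*k + 3)))·t_k = -k*(2*k + 1)/(k + 2).
Δs = 2*(-k**2 - 5*k - 3)/(k**2 + 5*k + 6), as required.
Σ_(k=0)^(5) t_k = s_(6) − s_(0) = -39/4 − (0) = -39/4.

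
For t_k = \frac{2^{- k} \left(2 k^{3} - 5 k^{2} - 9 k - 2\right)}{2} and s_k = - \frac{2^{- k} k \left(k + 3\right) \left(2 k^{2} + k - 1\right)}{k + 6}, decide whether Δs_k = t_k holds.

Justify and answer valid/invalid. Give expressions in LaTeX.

Invalid: residual \frac{3 \cdot 2^{- k} \left(- 2 k^{4} - 11 k^{3} + 37 k^{2} + 58 k + 12\right)}{2 \left(k^{2} + 13 k + 42\right)} ≠ 0.

s_(k+1) = -(k + 1)*(k + 4)*(k + 2*(k + 1)**2)/(2*2**k*(k + 7))
s_(k+1) − s_k = (2*k**5 + 15*k**4 - 23*k**3 - 218*k**2 - 230*k - 48)/(2*2**k*(k**2 + 13*k + 42))
(s_(k+1) − s_k) − t_k = 3*(-2*k**4 - 11*k**3 + 37*k**2 + 58*k + 12)/(2*2**k*(k**2 + 13*k + 42))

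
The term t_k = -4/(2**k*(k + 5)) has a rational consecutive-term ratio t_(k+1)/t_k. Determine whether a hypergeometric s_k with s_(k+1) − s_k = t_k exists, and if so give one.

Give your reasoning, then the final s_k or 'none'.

not Gosper-summable; s_k does not exist

Ratio r(k) = (k + 5)/(2*(k + 6)).
So A=k/2 + 5/2 and B=k + 6, with C=1.
f must satisfy (k/2 + 5/2)·f(k+1) − (k + 5)·f(k) = 1.
deg f ≤ -1 (via 1,1,0).
Negative degree bound (-1): no f exists, t_k not Gosper-summable.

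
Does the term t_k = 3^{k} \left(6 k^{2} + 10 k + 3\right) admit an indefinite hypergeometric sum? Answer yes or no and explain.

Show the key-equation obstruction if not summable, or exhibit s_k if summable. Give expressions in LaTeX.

r(k) = 3*(6*k**2 + 22*k + 19)/(6*k**2 + 10*k + 3) after simplifying.
Gosper form: A/B · C(k+1)/C(k) with A=3, B=1, C=k**2 + 5*k/3 + 1/2.
Need (3)·f(k+1) − (1)·f(k) = k**2 + 5*k/3 + 1/2.
Degrees (0,0,2) ⇒ d ≤ 2.
Solving with deg f ≤ 2: f(k) = (3*k**2 - 4*k + 3)/6.
Certificate R = B(k−1)f/C = (3*k**2 - 4*k + 3)/(6*k**2 + 10*k + 3) gives s_k = 3**k*(3*k**2 - 4*k + 3).
s_(k+1) − s_k = 3**k*(6*k**2 + 10*k + 3) = t_k.

Yes. s_k = 3^{k} \left(3 k^{2} - 4 k + 3\right).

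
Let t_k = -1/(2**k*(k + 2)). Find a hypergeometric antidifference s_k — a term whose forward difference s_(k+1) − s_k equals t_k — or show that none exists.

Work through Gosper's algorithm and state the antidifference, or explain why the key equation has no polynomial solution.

t_(k+1)/t_k = (k + 2)/(2*(k + 3)).
So A=k/2 + 1 and B=k + 3, with C=1.
Key eq: (k/2 + 1)·f(k+1) = (k + 2)·f(k) + (1).
From deg A=1, deg B=1, deg C=0: d=-1.
Bound -1 < 0, so the key equation has no polynomial solution.

no hypergeometric antidifference exists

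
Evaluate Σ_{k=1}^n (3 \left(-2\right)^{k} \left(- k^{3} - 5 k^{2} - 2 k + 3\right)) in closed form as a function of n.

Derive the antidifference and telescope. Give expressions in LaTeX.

S(n) = - 2 \left(-2\right)^{n} n^{3} - 12 \left(-2\right)^{n} n^{2} - 10 \left(-2\right)^{n} n + 6 \left(-2\right)^{n} - 6

t_(k+1)/t_k = 2*(-k**3 - 8*k**2 - 15*k - 5)/(k**3 + 5*k**2 + 2*k - 3).
Take A(k)=-2, B(k)=1, C(k)=k**3 + 5*k**2 + 2*k - 3.
Need (-2)·f(k+1) − (1)·f(k) = k**3 + 5*k**2 + 2*k - 3.
Degrees (0,0,3) ⇒ d ≤ 3.
Solving with deg f ≤ 3: f(k) = -(k**3 + 3*k**2 - 4*k - 3)/3.
Then R = B(k−1)f/C = -(k**3 + 3*k**2 - 4*k - 3)/(3*(k**3 + 5*k**2 + 2*k - 3)), so s_k = R(k)·t_k = (-2)**k*(k**3 + 3*k**2 - 4*k - 3).
Δs = 3*(-2)**k*(-k**3 - 5*k**2 - 2*k + 3), as required.
Telescope: S(n) = s_(n+1) − s_(1) = (-2)**(n + 1)*(n**3 + 6*n**2 + 5*n - 3) − (6) = -2*(-2)**n*n**3 - 12*(-2)**n*n**2 - 10*(-2)**n*n + 6*(-2)**n - 6.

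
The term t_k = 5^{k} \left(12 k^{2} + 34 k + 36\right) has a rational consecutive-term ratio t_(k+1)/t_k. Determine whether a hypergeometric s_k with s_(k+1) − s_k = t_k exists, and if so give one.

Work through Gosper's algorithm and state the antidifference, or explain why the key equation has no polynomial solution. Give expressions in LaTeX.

r(k) = 5*(6*k**2 + 29*k + 41)/(6*k**2 + 17*k + 18) after simplifying.
So A=5 and B=1, with C=k**2 + 17*k/6 + 3.
Need (5)·f(k+1) − (1)·f(k) = k**2 + 17*k/6 + 3.
d = 2 from the (0,0,2) case.
Match coefficients ⇒ f(k) = (3*k**2 + k + 4)/12.
Certificate R = B(k−1)f/C = (3*k**2 + k + 4)/(2*(6*k**2 + 17*k + 18)) gives s_k = 5**k*(3*k**2 + k + 4).
Δs = 5**k*(12*k**2 + 34*k + 36), as required.

s_k = 5^{k} \left(3 k^{2} + k + 4\right)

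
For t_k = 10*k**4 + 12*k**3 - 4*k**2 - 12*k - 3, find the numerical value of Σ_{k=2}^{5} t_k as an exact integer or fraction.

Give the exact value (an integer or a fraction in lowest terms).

t_(k+1)/t_k = (10*k**4 + 52*k**3 + 92*k**2 + 56*k + 3)/(10*k**4 + 12*k**3 - 4*k**2 - 12*k - 3).
Factor: A=1; B=1; C=k**4 + 6*k**3/5 - 2*k**2/5 - 6*k/5 - 3/10.
Key eq: (1)·f(k+1) = (1)·f(k) + (k**4 + 6*k**3/5 - 2*k**2/5 - 6*k/5 - 3/10).
From deg A=0, deg B=0, deg C=4: d=5.
Solve for f: f(k) = k*(k - 2)*(2*k**3 + 2*k**2 - 1)/10 (degree 5 ≤ 5).
Then R = B(k−1)f/C = k*(k - 2)*(2*k**3 + 2*k**2 - 1)/(10*k**4 + 12*k**3 - 4*k**2 - 12*k - 3), so s_k = R(k)·t_k = k*(2*k**4 - 2*k**3 - 4*k**2 - k + 2).
s_(k+1) − s_k = 10*k**4 + 12*k**3 - 4*k**2 - 12*k - 3 = t_k.
Σ_(k=2)^(5) t_k = s_(6) − s_(2) = 12072 − (0) = 12072.

Σ = 12072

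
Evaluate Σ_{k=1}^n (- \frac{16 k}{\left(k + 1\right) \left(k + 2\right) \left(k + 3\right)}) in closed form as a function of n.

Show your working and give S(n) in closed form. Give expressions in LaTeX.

S(n) = \frac{4 n \left(- n - 1\right)}{n^{2} + 5 n + 6}

r(k) = (k + 1)**2/(k*(k + 4)) after simplifying.
Factor: A=k + 1; B=k + 4; C=k.
Set up (k + 1)·f(k+1) − (k + 3)·f(k) − (k) = 0.
d = 2 from the (1,1,1) case.
A polynomial solution: f(k) = k*(k - 1)/4.
Certificate R = B(k−1)f/C = (k - 1)*(k + 3)/4 gives s_k = 4*k*(1 - k)/((k + 1)*(k + 2)).
Check: Δs_k = -16*k/(k**3 + 6*k**2 + 11*k + 6). ✓
Σ_(k=1)^n t_k = s_(n+1) − s_(1) = (4*n*(-n - 1)/(n**2 + 5*n + 6)) − (0), i.e. 4*n*(-n - 1)/(n**2 + 5*n + 6).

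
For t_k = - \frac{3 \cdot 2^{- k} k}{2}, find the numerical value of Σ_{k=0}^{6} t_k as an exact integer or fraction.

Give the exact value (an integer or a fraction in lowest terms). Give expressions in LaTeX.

Compute t_(k+1)/t_k: get (k + 1)/(2*k).
Gosper form: A/B · C(k+1)/C(k) with A=1/2, B=1, C=k.
Set up (1/2)·f(k+1) − (1)·f(k) − (k) = 0.
d = 1 from the (0,0,1) case.
A polynomial solution: f(k) = -2*(k + 1).
Then R = B(k−1)f/C = -2*(k + 1)/k, so s_k = R(k)·t_k = 3*(k + 1)/2**k.
Verify: -3*k/(2*2**k) matches t_k.
Telescoping: Σ = s_(7) − s_(0) = 3/16 − (3) = -45/16.

Σ = -45/16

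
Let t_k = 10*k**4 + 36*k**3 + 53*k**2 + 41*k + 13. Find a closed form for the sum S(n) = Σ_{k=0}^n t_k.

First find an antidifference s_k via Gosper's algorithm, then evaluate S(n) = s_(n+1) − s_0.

S(n) = 2*n**5 + 14*n**4 + 39*n**3 + 56*n**2 + 42*n + 13

t_(k+1)/t_k = (10*k**4 + 76*k**3 + 221*k**2 + 295*k + 153)/(10*k**4 + 36*k**3 + 53*k**2 + 41*k + 13).
Take A(k)=1, B(k)=1, C(k)=k**4 + 18*k**3/5 + 53*k**2/10 + 41*k/10 + 13/10.
f must satisfy (1)·f(k+1) − (1)·f(k) = k**4 + 18*k**3/5 + 53*k**2/10 + 41*k/10 + 13/10.
Bound: deg f ≤ 5.
Solving with deg f ≤ 5: f(k) = k*(2*k**4 + 4*k**3 + 3*k**2 + 3*k + 1)/10.
So s_k = (B(k−1)f/C)·t_k = (k*(2*k**4 + 4*k**3 + 3*k**2 + 3*k + 1)/(10*k**4 + 36*k**3 + 53*k**2 + 41*k + 13))·t_k = k*(2*k**4 + 4*k**3 + 3*k**2 + 3*k + 1).
s_(k+1) − s_k = 10*k**4 + 36*k**3 + 53*k**2 + 41*k + 13 = t_k.
Evaluate: s_(n+1) = 2*n**5 + 14*n**4 + 39*n**3 + 56*n**2 + 42*n + 13; subtract s_(0) = 0 ⇒ S(n) = 2*n**5 + 14*n**4 + 39*n**3 + 56*n**2 + 42*n + 13.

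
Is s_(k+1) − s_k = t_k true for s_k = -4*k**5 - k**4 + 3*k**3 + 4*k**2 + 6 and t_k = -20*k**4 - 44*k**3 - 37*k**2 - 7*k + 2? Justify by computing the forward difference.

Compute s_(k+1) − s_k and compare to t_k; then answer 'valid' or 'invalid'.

Valid: the claim telescopes to t_k.

s_(k+1) = -4*k**5 - 21*k**4 - 41*k**3 - 33*k**2 - 7*k + 8
s_(k+1) − s_k = -20*k**4 - 44*k**3 - 37*k**2 - 7*k + 2
(s_(k+1) − s_k) − t_k = 0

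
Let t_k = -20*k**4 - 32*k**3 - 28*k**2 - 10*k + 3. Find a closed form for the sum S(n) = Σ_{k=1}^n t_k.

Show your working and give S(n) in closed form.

S(n) = n*(-4*n**4 - 18*n**3 - 32*n**2 - 27*n - 6)

Step 1: r(k) = (20*k**4 + 112*k**3 + 244*k**2 + 242*k + 87)/(20*k**4 + 32*k**3 + 28*k**2 + 10*k - 3).
Normal form (A,B,C) = (1, 1, k**4 + 8*k**3/5 + 7*k**2/5 + k/2 - 3/20).
Solve (1)·f(k+1) − (1)·f(k) = k**4 + 8*k**3/5 + 7*k**2/5 + k/2 - 3/20.
d = 5 from the (0,0,4) case.
A polynomial solution: f(k) = k*(4*k**4 - 2*k**3 - k - 4)/20.
So s_k = (B(k−1)f/C)·t_k = (k*(4*k**4 - 2*k**3 - k - 4)/(20*k**4 + 32*k**3 + 28*k**2 + 10*k - 3))·t_k = k*(-4*k**4 + 2*k**3 + k + 4).
Check: Δs_k = -20*k**4 - 32*k**3 - 28*k**2 - 10*k + 3. ✓
s_(n+1) = -4*n**5 - 18*n**4 - 32*n**3 - 27*n**2 - 6*n + 3 and s_(1) = 3, so S(n) = n*(-4*n**4 - 18*n**3 - 32*n**2 - 27*n - 6).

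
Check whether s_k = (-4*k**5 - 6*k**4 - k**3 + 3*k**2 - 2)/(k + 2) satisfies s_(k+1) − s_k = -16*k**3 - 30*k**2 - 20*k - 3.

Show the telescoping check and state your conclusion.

Invalid: residual (12*k**4 + 60*k**3 + 81*k**2 + 45*k + 4)/(k**2 + 5*k + 6) ≠ 0.

s_(k+1) = (-4*(k + 1)**5 - 6*(k + 1)**4 - (k + 1)**3 + 3*(k + 1)**2 - 2)/(k + 3)
s_(k+1) − s_k = 2*(-8*k**5 - 49*k**4 - 103*k**3 - 101*k**2 - 45*k - 7)/(k**2 + 5*k + 6)
(s_(k+1) − s_k) − t_k = (12*k**4 + 60*k**3 + 81*k**2 + 45*k + 4)/(k**2 + 5*k + 6)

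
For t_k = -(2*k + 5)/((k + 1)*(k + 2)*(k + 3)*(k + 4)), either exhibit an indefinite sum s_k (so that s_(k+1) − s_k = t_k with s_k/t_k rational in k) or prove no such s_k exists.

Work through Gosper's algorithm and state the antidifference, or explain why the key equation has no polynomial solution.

s_k = k*(-k - 4)/(3*(k**2 + 4*k + 3))

Step 1: r(k) = (k + 1)*(2*k + 7)/((k + 5)*(2*k + 5)).
Normal form (A,B,C) = (k + 1, k + 5, k + 5/2).
Set up (k + 1)·f(k+1) − (k + 4)·f(k) − (k + 5/2) = 0.
deg f ≤ 3 (via 1,1,1).
Coefficient equations give f(k) = k*(k + 2)*(k + 4)/6.
So s_k = (B(k−1)f/C)·t_k = (k*(k + 2)*(k + 4)**2/(3*(2*k + 5)))·t_k = k*(-k - 4)/(3*(k**2 + 4*k + 3)).
Verify: (-2*k - 5)/(k**4 + 10*k**3 + 35*k**2 + 50*k + 24) matches t_k.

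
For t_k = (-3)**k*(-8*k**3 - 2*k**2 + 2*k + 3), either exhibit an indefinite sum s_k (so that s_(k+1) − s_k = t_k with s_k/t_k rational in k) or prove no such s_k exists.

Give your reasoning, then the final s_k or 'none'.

Step 1: r(k) = 3*(-8*k**3 - 26*k**2 - 26*k - 5)/(8*k**3 + 2*k**2 - 2*k - 3).
Gosper form: A/B · C(k+1)/C(k) with A=-3, B=1, C=k**3 + k**2/4 - k/4 - 3/8.
f must satisfy (-3)·f(k+1) − (1)·f(k) = k**3 + k**2/4 - k/4 - 3/8.
Degrees (0,0,3) ⇒ d ≤ 3.
Match coefficients ⇒ f(k) = -k*(2*k**2 - 4*k + 1)/8.
R(k) = B(k−1)·f(k)/C(k) = -k*(2*k**2 - 4*k + 1)/((4*k - 3)*(2*k**2 + 2*k + 1)); s_k = R·t_k = (-3)**k*k*(2*k**2 - 4*k + 1).
s_(k+1) − s_k = (-3)**k*(-8*k**3 - 2*k**2 + 2*k + 3) = t_k.

s_k = (-3)**k*k*(2*k**2 - 4*k + 1)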